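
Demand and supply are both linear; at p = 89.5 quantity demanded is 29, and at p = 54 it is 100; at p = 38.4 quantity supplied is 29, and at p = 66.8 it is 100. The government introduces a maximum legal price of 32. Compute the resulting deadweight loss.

2383.47

Demand slope = (54 − 89.5)/(100 − 29) = −0.5, so p = 104 − 0.5q.
Supply slope = (66.8 − 38.4)/(100 − 29) = 0.4, so p = 26.8 + 0.4q.
Competitive equilibrium: 104 − 0.5q = 26.8 + 0.4q → q* = 85.7778, p* = 61.1111.
At the ceiling p = 32, quantity supplied = (32 − 26.8)/0.4 = 13.
Willingness to pay at q' = 13: 104 − 0.5·13 = 97.5.
Δq = 85.7778 − 13 = 72.7778; wedge = 97.5 − 32 = 65.5.
Deadweight loss = ½ × 72.7778 × 65.5 = 2383.47.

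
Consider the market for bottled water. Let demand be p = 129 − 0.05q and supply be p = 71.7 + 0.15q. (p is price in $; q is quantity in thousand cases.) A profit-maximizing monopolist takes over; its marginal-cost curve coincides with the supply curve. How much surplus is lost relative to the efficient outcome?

Competitive equilibrium: 129 − 0.05q = 71.7 + 0.15q → q* = 286.5, p* = 114.675.
Marginal revenue: MR = 129 − 0.1q. Set MR = MC: 129 − 0.1q = 71.7 + 0.15q → q_m = 229.2.
Price p_m = 129 − 0.05·229.2 = 117.54; MC(q_m) = 71.7 + 0.15·229.2 = 106.08.
Competitive q* = 286.5, so Δq = 57.3; wedge = 117.54 − 106.08 = 11.46.
The triangle = ½ × 57.3 × 11.46 = $328.329 thousand.

$328.329 thousand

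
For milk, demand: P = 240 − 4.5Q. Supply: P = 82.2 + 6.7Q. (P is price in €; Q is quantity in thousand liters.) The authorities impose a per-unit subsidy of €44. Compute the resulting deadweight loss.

€86.43 thousand

Competitive equilibrium: 240 − 4.5Q = 82.2 + 6.7Q → Q* = 14.0893, P* = 176.5982.
The subsidy lowers effective supply by 44: P = 38.2 + 6.7Q.
New quantity: 240 − 4.5Q = 38.2 + 6.7Q → Q' = 18.0179.
Overproduction ΔQ = 18.0179 − 14.0893 = 3.9286; wedge = subsidy = 44.
DWL = ½ × 3.9286 × 44 = €86.43 thousand.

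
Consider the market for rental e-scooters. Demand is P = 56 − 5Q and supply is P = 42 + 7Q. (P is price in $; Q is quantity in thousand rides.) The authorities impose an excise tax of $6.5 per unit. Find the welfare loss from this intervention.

$1.76 thousand

Competitive equilibrium: 56 − 5Q = 42 + 7Q → Q* = 1.1667, P* = 50.1667.
With the tax, the buyer price exceeds the seller price by 6.5: (56 − 5Q) − (42 + 7Q) = 6.5 → Q' = 0.625.
ΔQ = 1.1667 − 0.625 = 0.5417; the wedge equals the tax, 6.5.
Welfare loss = ½ × 0.5417 × 6.5 = $1.76 thousand.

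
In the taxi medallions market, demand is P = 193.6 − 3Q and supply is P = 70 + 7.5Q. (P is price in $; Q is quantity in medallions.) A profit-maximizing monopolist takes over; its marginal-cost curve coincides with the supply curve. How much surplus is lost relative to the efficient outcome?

$35.92

Competitive equilibrium: 193.6 − 3Q = 70 + 7.5Q → Q* = 11.7714, P* = 158.2857.
Marginal revenue: MR = 193.6 − 6Q. Set MR = MC: 193.6 − 6Q = 70 + 7.5Q → Q_m = 9.1556.
Price P_m = 193.6 − 3·9.1556 = 166.1332; MC(Q_m) = 70 + 7.5·9.1556 = 138.667.
Competitive Q* = 11.7714, so ΔQ = 2.6158; wedge = 166.1332 − 138.667 = 27.4662.
Welfare loss = ½ × 2.6158 × 27.4662 = $35.92.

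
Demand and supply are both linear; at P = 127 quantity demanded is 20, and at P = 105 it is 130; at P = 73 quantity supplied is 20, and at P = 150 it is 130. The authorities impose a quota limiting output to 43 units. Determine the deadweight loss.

616.05

Demand slope = (105 − 127)/(130 − 20) = −0.2, so P = 131 − 0.2Q.
Supply slope = (150 − 73)/(130 − 20) = 0.7, so P = 59 + 0.7Q.
Competitive equilibrium: 131 − 0.2Q = 59 + 0.7Q → Q* = 80, P* = 115.
At Q = 43: demand price = 131 − 0.2·43 = 122.4; supply price = 59 + 0.7·43 = 89.1.
ΔQ = 80 − 43 = 37; wedge = 122.4 − 89.1 = 33.3.
Deadweight loss = ½ × 37 × 33.3 = 616.05.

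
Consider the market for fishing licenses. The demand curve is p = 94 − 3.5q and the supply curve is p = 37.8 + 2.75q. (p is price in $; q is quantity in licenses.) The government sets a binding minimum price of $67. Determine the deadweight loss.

Competitive equilibrium: 94 − 3.5q = 37.8 + 2.75q → q* = 8.992, p* = 62.528.
At the floor p = 67, quantity demanded = (94 − 67)/3.5 = 7.7143.
Sellers' marginal cost at q' = 7.7143: 37.8 + 2.75·7.7143 = 59.0143.
Δq = 8.992 − 7.7143 = 1.2777; wedge = 67 − 59.0143 = 7.9857.
DWL = ½ × 1.2777 × 7.9857 = $5.10.

$5.10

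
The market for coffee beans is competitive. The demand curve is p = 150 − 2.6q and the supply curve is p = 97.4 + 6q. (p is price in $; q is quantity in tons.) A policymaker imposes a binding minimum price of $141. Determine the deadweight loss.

Competitive equilibrium: 150 − 2.6q = 97.4 + 6q → q* = 6.11628, p* = 134.09767.
At the floor p = 141, quantity demanded = (150 − 141)/2.6 = 3.46154.
Sellers' marginal cost at q' = 3.46154: 97.4 + 6·3.46154 = 118.16924.
Δq = 6.11628 − 3.46154 = 2.65474; wedge = 141 − 118.16924 = 22.83076.
DWL = ½ × 2.65474 × 22.83076 = $30.30.

$30.30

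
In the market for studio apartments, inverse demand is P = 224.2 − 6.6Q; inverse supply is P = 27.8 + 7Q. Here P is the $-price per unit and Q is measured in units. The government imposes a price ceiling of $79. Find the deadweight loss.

Competitive equilibrium: 224.2 − 6.6Q = 27.8 + 7Q → Q* = 14.4412, P* = 128.8882.
At the ceiling P = 79, quantity supplied = (79 − 27.8)/7 = 7.3143.
Willingness to pay at Q' = 7.3143: 224.2 − 6.6·7.3143 = 175.9256.
ΔQ = 14.4412 − 7.3143 = 7.1269; wedge = 175.9256 − 79 = 96.9256.
Welfare loss = ½ × 7.1269 × 96.9256 = $345.39.

$345.39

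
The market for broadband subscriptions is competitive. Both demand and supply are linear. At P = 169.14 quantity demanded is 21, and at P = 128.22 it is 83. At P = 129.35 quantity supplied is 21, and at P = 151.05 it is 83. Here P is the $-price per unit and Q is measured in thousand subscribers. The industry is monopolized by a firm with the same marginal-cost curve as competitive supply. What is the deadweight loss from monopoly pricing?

$287.72 thousand

Demand slope = (128.22 − 169.14)/(83 − 21) = −0.66, so P = 183 − 0.66Q.
Supply slope = (151.05 − 129.35)/(83 − 21) = 0.35, so P = 122 + 0.35Q.
Competitive equilibrium: 183 − 0.66Q = 122 + 0.35Q → Q* = 60.396, P* = 143.1386.
Marginal revenue: MR = 183 − 1.32Q. Set MR = MC: 183 − 1.32Q = 122 + 0.35Q → Q_m = 36.5269.
Price P_m = 183 − 0.66·36.5269 = 158.8922; MC(Q_m) = 122 + 0.35·36.5269 = 134.7844.
Competitive Q* = 60.396, so ΔQ = 23.8691; wedge = 158.8922 − 134.7844 = 24.1078.
DWL = ½ × 23.8691 × 24.1078 = $287.72 thousand.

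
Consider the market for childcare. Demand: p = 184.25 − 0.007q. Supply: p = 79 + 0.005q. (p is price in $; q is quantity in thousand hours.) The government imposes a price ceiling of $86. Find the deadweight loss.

Competitive equilibrium: 184.25 − 0.007q = 79 + 0.005q → q* = 8770.8333, p* = 122.8542.
At the ceiling p = 86, quantity supplied = (86 − 79)/0.005 = 1400.
Willingness to pay at q' = 1400: 184.25 − 0.007·1400 = 174.45.
Δq = 8770.8333 − 1400 = 7370.8333; wedge = 174.45 − 86 = 88.45.
The triangle = ½ × 7370.8333 × 88.45 = $325975.10 thousand.

$325975.10 thousand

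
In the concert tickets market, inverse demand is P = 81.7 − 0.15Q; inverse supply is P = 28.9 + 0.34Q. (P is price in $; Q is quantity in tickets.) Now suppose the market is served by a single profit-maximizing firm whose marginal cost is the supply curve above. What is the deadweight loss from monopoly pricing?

$156.27

Competitive equilibrium: 81.7 − 0.15Q = 28.9 + 0.34Q → Q* = 107.7551, P* = 65.5367.
Marginal revenue: MR = 81.7 − 0.3Q. Set MR = MC: 81.7 − 0.3Q = 28.9 + 0.34Q → Q_m = 82.5.
Price P_m = 81.7 − 0.15·82.5 = 69.325; MC(Q_m) = 28.9 + 0.34·82.5 = 56.95.
Competitive Q* = 107.7551, so ΔQ = 25.2551; wedge = 69.325 − 56.95 = 12.375.
DWL = ½ × 25.2551 × 12.375 = $156.27.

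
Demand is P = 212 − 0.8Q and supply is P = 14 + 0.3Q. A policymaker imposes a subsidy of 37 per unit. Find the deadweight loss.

622.27

Competitive equilibrium: 212 − 0.8Q = 14 + 0.3Q → Q* = 180, P* = 68.
The subsidy lowers effective supply by 37: P = 0.3Q − 23.
New quantity: 212 − 0.8Q = 0.3Q − 23 → Q' = 213.6364.
Overproduction ΔQ = 213.6364 − 180 = 33.6364; wedge = subsidy = 37.
DWL = ½ × 33.6364 × 37 = 622.27.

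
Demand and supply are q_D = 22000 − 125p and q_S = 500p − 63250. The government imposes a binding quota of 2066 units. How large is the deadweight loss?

41587.28

In inverse form: demand p = 176 − 0.008q, supply p = 126.5 + 0.002q.
Competitive equilibrium: 176 − 0.008q = 126.5 + 0.002q → q* = 4950, p* = 136.4.
At q = 2066: demand price = 176 − 0.008·2066 = 159.472; supply price = 126.5 + 0.002·2066 = 130.632.
Δq = 4950 − 2066 = 2884; wedge = 159.472 − 130.632 = 28.84.
Welfare loss = ½ × 2884 × 28.84 = 41587.28.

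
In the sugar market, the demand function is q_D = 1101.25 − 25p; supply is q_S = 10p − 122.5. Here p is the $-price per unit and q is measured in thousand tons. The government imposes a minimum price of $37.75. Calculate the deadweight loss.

$339.51 thousand

In inverse form: demand p = 44.05 − 0.04q, supply p = 12.25 + 0.1q.
Competitive equilibrium: 44.05 − 0.04q = 12.25 + 0.1q → q* = 227.1429, p* = 34.9643.
At the floor p = 37.75, quantity demanded = (44.05 − 37.75)/0.04 = 157.5.
Sellers' marginal cost at q' = 157.5: 12.25 + 0.1·157.5 = 28.
Δq = 227.1429 − 157.5 = 69.6429; wedge = 37.75 − 28 = 9.75.
The triangle = ½ × 69.6429 × 9.75 = $339.51 thousand.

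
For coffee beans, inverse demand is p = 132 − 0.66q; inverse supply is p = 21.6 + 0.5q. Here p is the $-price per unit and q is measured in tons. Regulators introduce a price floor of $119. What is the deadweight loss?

$3303.99

Competitive equilibrium: 132 − 0.66q = 21.6 + 0.5q → q* = 95.1724, p* = 69.1862.
At the floor p = 119, quantity demanded = (132 − 119)/0.66 = 19.697.
Sellers' marginal cost at q' = 19.697: 21.6 + 0.5·19.697 = 31.4485.
Δq = 95.1724 − 19.697 = 75.4754; wedge = 119 − 31.4485 = 87.5515.
Deadweight loss = ½ × 75.4754 × 87.5515 = $3303.99.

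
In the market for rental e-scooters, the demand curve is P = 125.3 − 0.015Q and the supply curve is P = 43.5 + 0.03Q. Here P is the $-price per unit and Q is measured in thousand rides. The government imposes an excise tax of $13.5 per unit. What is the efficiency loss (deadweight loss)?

Competitive equilibrium: 125.3 − 0.015Q = 43.5 + 0.03Q → Q* = 1817.7778, P* = 98.0333.
With the tax, the buyer price exceeds the seller price by 13.5: (125.3 − 0.015Q) − (43.5 + 0.03Q) = 13.5 → Q' = 1517.7778.
ΔQ = 1817.7778 − 1517.7778 = 300; the wedge equals the tax, 13.5.
Welfare loss = ½ × 300 × 13.5 = $2025 thousand.

$2025 thousand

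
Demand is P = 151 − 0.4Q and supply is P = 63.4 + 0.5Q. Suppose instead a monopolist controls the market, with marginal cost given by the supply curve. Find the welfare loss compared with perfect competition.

Competitive equilibrium: 151 − 0.4Q = 63.4 + 0.5Q → Q* = 97.3333, P* = 112.0667.
Marginal revenue: MR = 151 − 0.8Q. Set MR = MC: 151 − 0.8Q = 63.4 + 0.5Q → Q_m = 67.3846.
Price P_m = 151 − 0.4·67.3846 = 124.0462; MC(Q_m) = 63.4 + 0.5·67.3846 = 97.0923.
Competitive Q* = 97.3333, so ΔQ = 29.9487; wedge = 124.0462 − 97.0923 = 26.9539.
Deadweight loss = ½ × 29.9487 × 26.9539 = 403.62.

403.62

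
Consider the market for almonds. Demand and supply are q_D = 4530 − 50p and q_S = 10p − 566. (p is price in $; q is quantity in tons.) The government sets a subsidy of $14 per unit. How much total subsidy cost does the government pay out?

$5600

In inverse form: demand p = 90.6 − 0.02q, supply p = 56.6 + 0.1q.
Competitive equilibrium: 90.6 − 0.02q = 56.6 + 0.1q → q* = 283.3333, p* = 84.9333.
The subsidy lowers effective supply by 14: p = 42.6 + 0.1q.
New quantity: 90.6 − 0.02q = 42.6 + 0.1q → q' = 400.
Total subsidy cost = 14 × 400 = $5600.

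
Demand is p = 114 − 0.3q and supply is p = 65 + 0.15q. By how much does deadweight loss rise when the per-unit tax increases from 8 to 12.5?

102.50

Competitive equilibrium: 114 − 0.3q = 65 + 0.15q → q* = 108.8889, p* = 81.3333.
For a per-unit tax t: Δq = t/0.45, so DWL = ½·t·(t/0.45) = t²/0.9.
At t = 8: DWL = 71.111. At t = 12.5: DWL = 173.611.
Increase = 173.611 − 71.111 = 102.50.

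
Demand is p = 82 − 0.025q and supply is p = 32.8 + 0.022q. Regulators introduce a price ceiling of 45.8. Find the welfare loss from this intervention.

4884.34

Competitive equilibrium: 82 − 0.025q = 32.8 + 0.022q → q* = 1046.80851, p* = 55.82979.
At the ceiling p = 45.8, quantity supplied = (45.8 − 32.8)/0.022 = 590.90909.
Willingness to pay at q' = 590.90909: 82 − 0.025·590.90909 = 67.22727.
Δq = 1046.80851 − 590.90909 = 455.89942; wedge = 67.22727 − 45.8 = 21.42727.
DWL = ½ × 455.89942 × 21.42727 = 4884.34.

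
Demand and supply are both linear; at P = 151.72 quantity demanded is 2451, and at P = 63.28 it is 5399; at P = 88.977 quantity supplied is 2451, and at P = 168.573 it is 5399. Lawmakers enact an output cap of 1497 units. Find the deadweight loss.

120327.44

Demand slope = (63.28 − 151.72)/(5399 − 2451) = −0.03, so P = 225.25 − 0.03Q.
Supply slope = (168.573 − 88.977)/(5399 − 2451) = 0.027, so P = 22.8 + 0.027Q.
Competitive equilibrium: 225.25 − 0.03Q = 22.8 + 0.027Q → Q* = 3551.75439, P* = 118.69737.
At Q = 1497: demand price = 225.25 − 0.03·1497 = 180.34; supply price = 22.8 + 0.027·1497 = 63.219.
ΔQ = 3551.75439 − 1497 = 2054.75439; wedge = 180.34 − 63.219 = 117.121.
DWL = ½ × 2054.75439 × 117.121 = 120327.44.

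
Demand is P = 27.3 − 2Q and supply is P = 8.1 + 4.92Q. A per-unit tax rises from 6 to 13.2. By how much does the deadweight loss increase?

Competitive equilibrium: 27.3 − 2Q = 8.1 + 4.92Q → Q* = 2.7746, P* = 21.7509.
For a per-unit tax t: ΔQ = t/6.92, so DWL = ½·t·(t/6.92) = t²/13.84.
At t = 6: DWL = 2.601. At t = 13.2: DWL = 12.59.
Increase = 12.59 − 2.601 = 9.99.

9.99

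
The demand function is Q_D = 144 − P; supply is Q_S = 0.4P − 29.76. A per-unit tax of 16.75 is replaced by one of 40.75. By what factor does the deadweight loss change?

In inverse form: demand P = 144 − Q, supply P = 74.4 + 2.5Q.
Competitive equilibrium: 144 − Q = 74.4 + 2.5Q → Q* = 19.8857, P* = 124.1143.
For a per-unit tax t: ΔQ = t/3.5, so DWL = ½·t·(t/3.5) = t²/7.
At t = 16.75: DWL = 40.080. At t = 40.75: DWL = 237.223.
Ratio = (40.75/16.75)² = 5.919.

5.919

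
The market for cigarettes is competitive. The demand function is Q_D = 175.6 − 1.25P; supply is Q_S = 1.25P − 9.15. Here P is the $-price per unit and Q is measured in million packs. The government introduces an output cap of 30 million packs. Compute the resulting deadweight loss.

$2266.32 million

In inverse form: demand P = 140.48 − 0.8Q, supply P = 7.32 + 0.8Q.
Competitive equilibrium: 140.48 − 0.8Q = 7.32 + 0.8Q → Q* = 83.225, P* = 73.9.
At Q = 30: demand price = 140.48 − 0.8·30 = 116.48; supply price = 7.32 + 0.8·30 = 31.32.
ΔQ = 83.225 − 30 = 53.225; wedge = 116.48 − 31.32 = 85.16.
The triangle = ½ × 53.225 × 85.16 = $2266.32 million.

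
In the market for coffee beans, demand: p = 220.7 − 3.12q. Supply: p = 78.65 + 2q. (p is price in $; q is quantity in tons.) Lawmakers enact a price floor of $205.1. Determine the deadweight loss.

$1324.28

Competitive equilibrium: 220.7 − 3.12q = 78.65 + 2q → q* = 27.7441, p* = 134.1383.
At the floor p = 205.1, quantity demanded = (220.7 − 205.1)/3.12 = 5.
Sellers' marginal cost at q' = 5: 78.65 + 2·5 = 88.65.
Δq = 27.7441 − 5 = 22.7441; wedge = 205.1 − 88.65 = 116.45.
Deadweight loss = ½ × 22.7441 × 116.45 = $1324.28.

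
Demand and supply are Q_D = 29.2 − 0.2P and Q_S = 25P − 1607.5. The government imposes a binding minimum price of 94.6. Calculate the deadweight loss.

In inverse form: demand P = 146 − 5Q, supply P = 64.3 + 0.04Q.
Competitive equilibrium: 146 − 5Q = 64.3 + 0.04Q → Q* = 16.21032, P* = 64.94841.
At the floor P = 94.6, quantity demanded = (146 − 94.6)/5 = 10.28.
Sellers' marginal cost at Q' = 10.28: 64.3 + 0.04·10.28 = 64.7112.
ΔQ = 16.21032 − 10.28 = 5.93032; wedge = 94.6 − 64.7112 = 29.8888.
Welfare loss = ½ × 5.93032 × 29.8888 = 88.63.

88.63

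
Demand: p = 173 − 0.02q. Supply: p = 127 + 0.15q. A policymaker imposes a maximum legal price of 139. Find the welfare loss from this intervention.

3087.53

Competitive equilibrium: 173 − 0.02q = 127 + 0.15q → q* = 270.5882, p* = 167.5882.
At the ceiling p = 139, quantity supplied = (139 − 127)/0.15 = 80.
Willingness to pay at q' = 80: 173 − 0.02·80 = 171.4.
Δq = 270.5882 − 80 = 190.5882; wedge = 171.4 − 139 = 32.4.
Welfare loss = ½ × 190.5882 × 32.4 = 3087.53.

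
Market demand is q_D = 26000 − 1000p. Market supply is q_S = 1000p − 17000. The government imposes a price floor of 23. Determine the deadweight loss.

In inverse form: demand p = 26 − 0.001q, supply p = 17 + 0.001q.
Competitive equilibrium: 26 − 0.001q = 17 + 0.001q → q* = 4500, p* = 21.5.
At the floor p = 23, quantity demanded = (26 − 23)/0.001 = 3000.
Sellers' marginal cost at q' = 3000: 17 + 0.001·3000 = 20.
Δq = 4500 − 3000 = 1500; wedge = 23 − 20 = 3.
DWL = ½ × 1500 × 3 = 2250.

2250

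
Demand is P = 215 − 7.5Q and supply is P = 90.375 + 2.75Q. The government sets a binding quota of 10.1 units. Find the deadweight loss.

21.72

Competitive equilibrium: 215 − 7.5Q = 90.375 + 2.75Q → Q* = 12.1585, P* = 123.811.
At Q = 10.1: demand price = 215 − 7.5·10.1 = 139.25; supply price = 90.375 + 2.75·10.1 = 118.15.
ΔQ = 12.1585 − 10.1 = 2.0585; wedge = 139.25 − 118.15 = 21.1.
DWL = ½ × 2.0585 × 21.1 = 21.72.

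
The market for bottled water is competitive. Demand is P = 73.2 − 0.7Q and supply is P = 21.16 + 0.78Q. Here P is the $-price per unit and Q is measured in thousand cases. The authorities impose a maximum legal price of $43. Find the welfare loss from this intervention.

Competitive equilibrium: 73.2 − 0.7Q = 21.16 + 0.78Q → Q* = 35.1622, P* = 48.5865.
At the ceiling P = 43, quantity supplied = (43 − 21.16)/0.78 = 28.
Willingness to pay at Q' = 28: 73.2 − 0.7·28 = 53.6.
ΔQ = 35.1622 − 28 = 7.1622; wedge = 53.6 − 43 = 10.6.
DWL = ½ × 7.1622 × 10.6 = $37.96 thousand.

$37.96 thousand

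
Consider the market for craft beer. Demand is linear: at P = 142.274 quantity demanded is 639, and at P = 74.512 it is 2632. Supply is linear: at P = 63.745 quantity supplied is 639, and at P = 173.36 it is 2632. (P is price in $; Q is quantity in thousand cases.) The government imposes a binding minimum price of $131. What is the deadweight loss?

$13498.48 thousand

Demand slope = (74.512 − 142.274)/(2632 − 639) = −0.034, so P = 164 − 0.034Q.
Supply slope = (173.36 − 63.745)/(2632 − 639) = 0.055, so P = 28.6 + 0.055Q.
Competitive equilibrium: 164 − 0.034Q = 28.6 + 0.055Q → Q* = 1521.34831, P* = 112.27416.
At the floor P = 131, quantity demanded = (164 − 131)/0.034 = 970.58824.
Sellers' marginal cost at Q' = 970.58824: 28.6 + 0.055·970.58824 = 81.98235.
ΔQ = 1521.34831 − 970.58824 = 550.76007; wedge = 131 − 81.98235 = 49.01765.
Deadweight loss = ½ × 550.76007 × 49.01765 = $13498.48 thousand.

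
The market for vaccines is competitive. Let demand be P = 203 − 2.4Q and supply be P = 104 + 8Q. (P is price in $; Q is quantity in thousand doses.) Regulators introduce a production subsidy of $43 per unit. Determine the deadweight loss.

Competitive equilibrium: 203 − 2.4Q = 104 + 8Q → Q* = 9.5192, P* = 180.1538.
The subsidy lowers effective supply by 43: P = 61 + 8Q.
New quantity: 203 − 2.4Q = 61 + 8Q → Q' = 13.6538.
Overproduction ΔQ = 13.6538 − 9.5192 = 4.1346; wedge = subsidy = 43.
The triangle = ½ × 4.1346 × 43 = $88.89 thousand.

$88.89 thousand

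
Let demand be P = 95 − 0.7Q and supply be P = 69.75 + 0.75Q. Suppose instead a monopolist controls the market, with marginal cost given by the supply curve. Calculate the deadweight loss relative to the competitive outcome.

23.30

Competitive equilibrium: 95 − 0.7Q = 69.75 + 0.75Q → Q* = 17.4138, P* = 82.8103.
Marginal revenue: MR = 95 − 1.4Q. Set MR = MC: 95 − 1.4Q = 69.75 + 0.75Q → Q_m = 11.7442.
Price P_m = 95 − 0.7·11.7442 = 86.7791; MC(Q_m) = 69.75 + 0.75·11.7442 = 78.5582.
Competitive Q* = 17.4138, so ΔQ = 5.6696; wedge = 86.7791 − 78.5582 = 8.2209.
Deadweight loss = ½ × 5.6696 × 8.2209 = 23.30.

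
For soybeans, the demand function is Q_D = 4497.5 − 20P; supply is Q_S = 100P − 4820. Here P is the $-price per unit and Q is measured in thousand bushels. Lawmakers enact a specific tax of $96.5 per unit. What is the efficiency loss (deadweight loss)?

In inverse form: demand P = 224.875 − 0.05Q, supply P = 48.2 + 0.01Q.
Competitive equilibrium: 224.875 − 0.05Q = 48.2 + 0.01Q → Q* = 2944.5833, P* = 77.6458.
With the tax, the buyer price exceeds the seller price by 96.5: (224.875 − 0.05Q) − (48.2 + 0.01Q) = 96.5 → Q' = 1336.25.
ΔQ = 2944.5833 − 1336.25 = 1608.3333; the wedge equals the tax, 96.5.
Welfare loss = ½ × 1608.3333 × 96.5 = $77602.08 thousand.

$77602.08 thousand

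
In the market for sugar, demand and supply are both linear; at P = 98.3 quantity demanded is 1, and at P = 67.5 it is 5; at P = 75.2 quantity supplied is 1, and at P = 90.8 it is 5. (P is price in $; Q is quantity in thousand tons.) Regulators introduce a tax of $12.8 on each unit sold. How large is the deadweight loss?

$7.06 thousand

Demand slope = (67.5 − 98.3)/(5 − 1) = −7.7, so P = 106 − 7.7Q.
Supply slope = (90.8 − 75.2)/(5 − 1) = 3.9, so P = 71.3 + 3.9Q.
Competitive equilibrium: 106 − 7.7Q = 71.3 + 3.9Q → Q* = 2.9914, P* = 82.9664.
With the tax, the buyer price exceeds the seller price by 12.8: (106 − 7.7Q) − (71.3 + 3.9Q) = 12.8 → Q' = 1.8879.
ΔQ = 2.9914 − 1.8879 = 1.1035; the wedge equals the tax, 12.8.
The triangle = ½ × 1.1035 × 12.8 = $7.06 thousand.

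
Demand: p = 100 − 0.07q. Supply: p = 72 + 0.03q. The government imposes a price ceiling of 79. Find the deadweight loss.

Competitive equilibrium: 100 − 0.07q = 72 + 0.03q → q* = 280, p* = 80.4.
At the ceiling p = 79, quantity supplied = (79 − 72)/0.03 = 233.3333.
Willingness to pay at q' = 233.3333: 100 − 0.07·233.3333 = 83.6667.
Δq = 280 − 233.3333 = 46.6667; wedge = 83.6667 − 79 = 4.6667.
DWL = ½ × 46.6667 × 4.6667 = 108.89.

108.89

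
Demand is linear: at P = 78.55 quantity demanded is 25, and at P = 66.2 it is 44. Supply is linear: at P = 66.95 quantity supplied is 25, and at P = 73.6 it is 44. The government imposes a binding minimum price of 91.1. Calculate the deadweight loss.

Demand slope = (66.2 − 78.55)/(44 − 25) = −0.65, so P = 94.8 − 0.65Q.
Supply slope = (73.6 − 66.95)/(44 − 25) = 0.35, so P = 58.2 + 0.35Q.
Competitive equilibrium: 94.8 − 0.65Q = 58.2 + 0.35Q → Q* = 36.6, P* = 71.01.
At the floor P = 91.1, quantity demanded = (94.8 − 91.1)/0.65 = 5.6923.
Sellers' marginal cost at Q' = 5.6923: 58.2 + 0.35·5.6923 = 60.1923.
ΔQ = 36.6 − 5.6923 = 30.9077; wedge = 91.1 − 60.1923 = 30.9077.
The triangle = ½ × 30.9077 × 30.9077 = 477.64.

477.64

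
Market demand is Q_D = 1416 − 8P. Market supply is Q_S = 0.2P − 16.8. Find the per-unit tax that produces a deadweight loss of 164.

41

In inverse form: demand P = 177 − 0.125Q, supply P = 84 + 5Q.
Competitive equilibrium: 177 − 0.125Q = 84 + 5Q → Q* = 18.1463, P* = 174.7317.
A tax t gives ΔQ = t/5.125 and wedge t, so DWL = t²/10.25.
t²/10.25 = 164 → t² = 1681 → t = 41.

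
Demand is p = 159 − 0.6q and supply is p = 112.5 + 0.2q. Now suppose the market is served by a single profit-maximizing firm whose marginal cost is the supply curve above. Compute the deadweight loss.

248.22

Competitive equilibrium: 159 − 0.6q = 112.5 + 0.2q → q* = 58.125, p* = 124.125.
Marginal revenue: MR = 159 − 1.2q. Set MR = MC: 159 − 1.2q = 112.5 + 0.2q → q_m = 33.2143.
Price p_m = 159 − 0.6·33.2143 = 139.0714; MC(q_m) = 112.5 + 0.2·33.2143 = 119.1429.
Competitive q* = 58.125, so Δq = 24.9107; wedge = 139.0714 − 119.1429 = 19.9285.
Welfare loss = ½ × 24.9107 × 19.9285 = 248.22.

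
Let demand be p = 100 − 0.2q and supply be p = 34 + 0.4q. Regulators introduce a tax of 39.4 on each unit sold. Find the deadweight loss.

1293.63

Competitive equilibrium: 100 − 0.2q = 34 + 0.4q → q* = 110, p* = 78.
With the tax, the buyer price exceeds the seller price by 39.4: (100 − 0.2q) − (34 + 0.4q) = 39.4 → q' = 44.3333.
Δq = 110 − 44.3333 = 65.6667; the wedge equals the tax, 39.4.
DWL = ½ × 65.6667 × 39.4 = 1293.63.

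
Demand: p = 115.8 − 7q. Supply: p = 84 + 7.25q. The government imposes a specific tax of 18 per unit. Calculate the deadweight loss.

11.37

Competitive equilibrium: 115.8 − 7q = 84 + 7.25q → q* = 2.2316, p* = 100.1789.
With the tax, the buyer price exceeds the seller price by 18: (115.8 − 7q) − (84 + 7.25q) = 18 → q' = 0.9684.
Δq = 2.2316 − 0.9684 = 1.2632; the wedge equals the tax, 18.
Deadweight loss = ½ × 1.2632 × 18 = 11.37.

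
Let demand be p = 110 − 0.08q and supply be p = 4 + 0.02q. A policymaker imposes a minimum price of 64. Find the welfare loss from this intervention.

11761.25

Competitive equilibrium: 110 − 0.08q = 4 + 0.02q → q* = 1060, p* = 25.2.
At the floor p = 64, quantity demanded = (110 − 64)/0.08 = 575.
Sellers' marginal cost at q' = 575: 4 + 0.02·575 = 15.5.
Δq = 1060 − 575 = 485; wedge = 64 − 15.5 = 48.5.
DWL = ½ × 485 × 48.5 = 11761.25.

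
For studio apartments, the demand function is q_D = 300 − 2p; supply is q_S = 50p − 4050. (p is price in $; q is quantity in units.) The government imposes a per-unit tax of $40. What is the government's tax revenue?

$2230.77

In inverse form: demand p = 150 − 0.5q, supply p = 81 + 0.02q.
Competitive equilibrium: 150 − 0.5q = 81 + 0.02q → q* = 132.6923, p* = 83.6538.
With the tax, the buyer price exceeds the seller price by 40: (150 − 0.5q) − (81 + 0.02q) = 40 → q' = 55.7692.
Tax revenue = 40 × 55.7692 = $2230.77.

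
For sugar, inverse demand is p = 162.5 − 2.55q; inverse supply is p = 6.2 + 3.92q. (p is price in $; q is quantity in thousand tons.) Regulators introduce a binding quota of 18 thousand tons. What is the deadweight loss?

$122.66 thousand

Competitive equilibrium: 162.5 − 2.55q = 6.2 + 3.92q → q* = 24.1577, p* = 100.898.
At q = 18: demand price = 162.5 − 2.55·18 = 116.6; supply price = 6.2 + 3.92·18 = 76.76.
Δq = 24.1577 − 18 = 6.1577; wedge = 116.6 − 76.76 = 39.84.
The triangle = ½ × 6.1577 × 39.84 = $122.66 thousand.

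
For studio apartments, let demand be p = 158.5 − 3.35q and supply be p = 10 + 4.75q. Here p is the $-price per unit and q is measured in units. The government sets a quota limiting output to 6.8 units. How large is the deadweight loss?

Competitive equilibrium: 158.5 − 3.35q = 10 + 4.75q → q* = 18.33333, p* = 97.08333.
At q = 6.8: demand price = 158.5 − 3.35·6.8 = 135.72; supply price = 10 + 4.75·6.8 = 42.3.
Δq = 18.33333 − 6.8 = 11.53333; wedge = 135.72 − 42.3 = 93.42.
DWL = ½ × 11.53333 × 93.42 = $538.722.

$538.722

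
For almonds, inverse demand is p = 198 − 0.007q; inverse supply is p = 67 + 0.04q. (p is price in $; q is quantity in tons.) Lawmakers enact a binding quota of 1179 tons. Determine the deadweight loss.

$60780.79

Competitive equilibrium: 198 − 0.007q = 67 + 0.04q → q* = 2787.234, p* = 178.4894.
At q = 1179: demand price = 198 − 0.007·1179 = 189.747; supply price = 67 + 0.04·1179 = 114.16.
Δq = 2787.234 − 1179 = 1608.234; wedge = 189.747 − 114.16 = 75.587.
The triangle = ½ × 1608.234 × 75.587 = $60780.79.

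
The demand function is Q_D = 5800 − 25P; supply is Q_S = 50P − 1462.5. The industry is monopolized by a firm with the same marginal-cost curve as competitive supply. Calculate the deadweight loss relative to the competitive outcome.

In inverse form: demand P = 232 − 0.04Q, supply P = 29.25 + 0.02Q.
Competitive equilibrium: 232 − 0.04Q = 29.25 + 0.02Q → Q* = 3379.1667, P* = 96.8333.
Marginal revenue: MR = 232 − 0.08Q. Set MR = MC: 232 − 0.08Q = 29.25 + 0.02Q → Q_m = 2027.5.
Price P_m = 232 − 0.04·2027.5 = 150.9; MC(Q_m) = 29.25 + 0.02·2027.5 = 69.8.
Competitive Q* = 3379.1667, so ΔQ = 1351.6667; wedge = 150.9 − 69.8 = 81.1.
Deadweight loss = ½ × 1351.6667 × 81.1 = 54810.08.

54810.08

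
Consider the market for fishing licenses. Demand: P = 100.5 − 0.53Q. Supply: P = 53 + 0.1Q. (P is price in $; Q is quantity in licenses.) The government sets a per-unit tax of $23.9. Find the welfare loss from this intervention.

Competitive equilibrium: 100.5 − 0.53Q = 53 + 0.1Q → Q* = 75.3968, P* = 60.5397.
With the tax, the buyer price exceeds the seller price by 23.9: (100.5 − 0.53Q) − (53 + 0.1Q) = 23.9 → Q' = 37.4603.
ΔQ = 75.3968 − 37.4603 = 37.9365; the wedge equals the tax, 23.9.
Welfare loss = ½ × 37.9365 × 23.9 = $453.34.

$453.34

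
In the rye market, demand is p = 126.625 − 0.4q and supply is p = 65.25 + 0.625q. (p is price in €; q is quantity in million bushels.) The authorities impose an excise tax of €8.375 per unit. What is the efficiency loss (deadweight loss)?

€34.21 million

Competitive equilibrium: 126.625 − 0.4q = 65.25 + 0.625q → q* = 59.878, p* = 102.6738.
With the tax, the buyer price exceeds the seller price by 8.375: (126.625 − 0.4q) − (65.25 + 0.625q) = 8.375 → q' = 51.7073.
Δq = 59.878 − 51.7073 = 8.1707; the wedge equals the tax, 8.375.
The triangle = ½ × 8.1707 × 8.375 = €34.21 million.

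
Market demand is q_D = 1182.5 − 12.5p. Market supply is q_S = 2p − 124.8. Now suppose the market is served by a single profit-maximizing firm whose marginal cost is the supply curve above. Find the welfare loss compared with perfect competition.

In inverse form: demand p = 94.6 − 0.08q, supply p = 62.4 + 0.5q.
Competitive equilibrium: 94.6 − 0.08q = 62.4 + 0.5q → q* = 55.5172, p* = 90.1586.
Marginal revenue: MR = 94.6 − 0.16q. Set MR = MC: 94.6 − 0.16q = 62.4 + 0.5q → q_m = 48.7879.
Price p_m = 94.6 − 0.08·48.7879 = 90.697; MC(q_m) = 62.4 + 0.5·48.7879 = 86.794.
Competitive q* = 55.5172, so Δq = 6.7293; wedge = 90.697 − 86.794 = 3.903.
The triangle = ½ × 6.7293 × 3.903 = 13.13.

13.13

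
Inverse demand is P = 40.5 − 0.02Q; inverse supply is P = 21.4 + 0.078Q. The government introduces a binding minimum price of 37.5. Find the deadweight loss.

98.78

Competitive equilibrium: 40.5 − 0.02Q = 21.4 + 0.078Q → Q* = 194.898, P* = 36.602.
At the floor P = 37.5, quantity demanded = (40.5 − 37.5)/0.02 = 150.
Sellers' marginal cost at Q' = 150: 21.4 + 0.078·150 = 33.1.
ΔQ = 194.898 − 150 = 44.898; wedge = 37.5 − 33.1 = 4.4.
Deadweight loss = ½ × 44.898 × 4.4 = 98.78.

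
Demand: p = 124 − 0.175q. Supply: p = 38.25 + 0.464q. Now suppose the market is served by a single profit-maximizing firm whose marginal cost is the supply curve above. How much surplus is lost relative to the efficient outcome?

Competitive equilibrium: 124 − 0.175q = 38.25 + 0.464q → q* = 134.1941, p* = 100.516.
Marginal revenue: MR = 124 − 0.35q. Set MR = MC: 124 − 0.35q = 38.25 + 0.464q → q_m = 105.344.
Price p_m = 124 − 0.175·105.344 = 105.5648; MC(q_m) = 38.25 + 0.464·105.344 = 87.1296.
Competitive q* = 134.1941, so Δq = 28.8501; wedge = 105.5648 − 87.1296 = 18.4352.
The triangle = ½ × 28.8501 × 18.4352 = 265.93.

265.93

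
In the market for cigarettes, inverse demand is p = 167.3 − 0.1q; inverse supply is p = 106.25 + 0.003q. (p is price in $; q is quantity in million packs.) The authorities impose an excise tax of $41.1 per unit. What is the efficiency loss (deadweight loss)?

$8200.05 million

Competitive equilibrium: 167.3 − 0.1q = 106.25 + 0.003q → q* = 592.7184, p* = 108.0282.
With the tax, the buyer price exceeds the seller price by 41.1: (167.3 − 0.1q) − (106.25 + 0.003q) = 41.1 → q' = 193.6893.
Δq = 592.7184 − 193.6893 = 399.0291; the wedge equals the tax, 41.1.
Deadweight loss = ½ × 399.0291 × 41.1 = $8200.05 million.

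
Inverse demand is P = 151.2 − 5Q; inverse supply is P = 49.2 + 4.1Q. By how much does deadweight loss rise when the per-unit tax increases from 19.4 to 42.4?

Competitive equilibrium: 151.2 − 5Q = 49.2 + 4.1Q → Q* = 11.2088, P* = 95.156.
For a per-unit tax t: ΔQ = t/9.1, so DWL = ½·t·(t/9.1) = t²/18.2.
At t = 19.4: DWL = 20.679. At t = 42.4: DWL = 98.778.
Increase = 98.778 − 20.679 = 78.10.

78.10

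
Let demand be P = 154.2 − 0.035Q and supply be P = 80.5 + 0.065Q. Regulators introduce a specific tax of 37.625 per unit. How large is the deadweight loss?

Competitive equilibrium: 154.2 − 0.035Q = 80.5 + 0.065Q → Q* = 737, P* = 128.405.
With the tax, the buyer price exceeds the seller price by 37.625: (154.2 − 0.035Q) − (80.5 + 0.065Q) = 37.625 → Q' = 360.75.
ΔQ = 737 − 360.75 = 376.25; the wedge equals the tax, 37.625.
The triangle = ½ × 376.25 × 37.625 = 7078.20.

7078.20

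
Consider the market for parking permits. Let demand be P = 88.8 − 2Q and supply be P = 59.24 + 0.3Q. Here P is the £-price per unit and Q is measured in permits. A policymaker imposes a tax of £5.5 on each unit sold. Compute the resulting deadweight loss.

Competitive equilibrium: 88.8 − 2Q = 59.24 + 0.3Q → Q* = 12.8522, P* = 63.0957.
With the tax, the buyer price exceeds the seller price by 5.5: (88.8 − 2Q) − (59.24 + 0.3Q) = 5.5 → Q' = 10.4609.
ΔQ = 12.8522 − 10.4609 = 2.3913; the wedge equals the tax, 5.5.
Welfare loss = ½ × 2.3913 × 5.5 = £6.58.

£6.58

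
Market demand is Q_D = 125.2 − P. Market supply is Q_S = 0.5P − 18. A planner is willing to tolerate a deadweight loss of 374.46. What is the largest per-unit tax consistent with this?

47.4

In inverse form: demand P = 125.2 − Q, supply P = 36 + 2Q.
Competitive equilibrium: 125.2 − Q = 36 + 2Q → Q* = 29.7333, P* = 95.4667.
A tax t gives ΔQ = t/3 and wedge t, so DWL = t²/6.
t²/6 = 374.46 → t² = 2246.76 → t = 47.4.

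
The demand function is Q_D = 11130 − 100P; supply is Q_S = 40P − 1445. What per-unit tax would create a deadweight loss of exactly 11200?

28

In inverse form: demand P = 111.3 − 0.01Q, supply P = 36.125 + 0.025Q.
Competitive equilibrium: 111.3 − 0.01Q = 36.125 + 0.025Q → Q* = 2147.8571, P* = 89.8214.
A tax t gives ΔQ = t/0.035 and wedge t, so DWL = t²/0.07.
t²/0.07 = 11200 → t² = 784 → t = 28.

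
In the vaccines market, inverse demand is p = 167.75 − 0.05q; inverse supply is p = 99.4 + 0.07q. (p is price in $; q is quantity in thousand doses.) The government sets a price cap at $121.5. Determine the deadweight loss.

$3866.97 thousand

Competitive equilibrium: 167.75 − 0.05q = 99.4 + 0.07q → q* = 569.5833, p* = 139.2708.
At the ceiling p = 121.5, quantity supplied = (121.5 − 99.4)/0.07 = 315.7143.
Willingness to pay at q' = 315.7143: 167.75 − 0.05·315.7143 = 151.9643.
Δq = 569.5833 − 315.7143 = 253.869; wedge = 151.9643 − 121.5 = 30.4643.
Welfare loss = ½ × 253.869 × 30.4643 = $3866.97 thousand.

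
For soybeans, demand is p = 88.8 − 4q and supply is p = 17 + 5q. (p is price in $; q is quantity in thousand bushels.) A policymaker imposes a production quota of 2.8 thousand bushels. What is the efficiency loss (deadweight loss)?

$120.64 thousand

Competitive equilibrium: 88.8 − 4q = 17 + 5q → q* = 7.9778, p* = 56.8889.
At q = 2.8: demand price = 88.8 − 4·2.8 = 77.6; supply price = 17 + 5·2.8 = 31.
Δq = 7.9778 − 2.8 = 5.1778; wedge = 77.6 − 31 = 46.6.
Deadweight loss = ½ × 5.1778 × 46.6 = $120.64 thousand.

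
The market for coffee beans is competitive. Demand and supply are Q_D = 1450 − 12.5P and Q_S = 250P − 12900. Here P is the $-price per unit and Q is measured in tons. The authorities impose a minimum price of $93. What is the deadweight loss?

$9643.23

In inverse form: demand P = 116 − 0.08Q, supply P = 51.6 + 0.004Q.
Competitive equilibrium: 116 − 0.08Q = 51.6 + 0.004Q → Q* = 766.6667, P* = 54.6667.
At the floor P = 93, quantity demanded = (116 − 93)/0.08 = 287.5.
Sellers' marginal cost at Q' = 287.5: 51.6 + 0.004·287.5 = 52.75.
ΔQ = 766.6667 − 287.5 = 479.1667; wedge = 93 − 52.75 = 40.25.
Welfare loss = ½ × 479.1667 × 40.25 = $9643.23.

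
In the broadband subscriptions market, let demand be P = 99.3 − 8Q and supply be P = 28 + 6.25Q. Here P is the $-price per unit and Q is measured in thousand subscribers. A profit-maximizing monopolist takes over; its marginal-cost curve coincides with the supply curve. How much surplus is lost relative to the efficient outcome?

Competitive equilibrium: 99.3 − 8Q = 28 + 6.25Q → Q* = 5.0035, P* = 59.2719.
Marginal revenue: MR = 99.3 − 16Q. Set MR = MC: 99.3 − 16Q = 28 + 6.25Q → Q_m = 3.2045.
Price P_m = 99.3 − 8·3.2045 = 73.664; MC(Q_m) = 28 + 6.25·3.2045 = 48.0281.
Competitive Q* = 5.0035, so ΔQ = 1.799; wedge = 73.664 − 48.0281 = 25.6359.
The triangle = ½ × 1.799 × 25.6359 = $23.06 thousand.

$23.06 thousand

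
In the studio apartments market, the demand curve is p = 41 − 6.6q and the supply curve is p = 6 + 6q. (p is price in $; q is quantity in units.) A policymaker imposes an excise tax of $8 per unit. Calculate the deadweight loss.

$2.54

Competitive equilibrium: 41 − 6.6q = 6 + 6q → q* = 2.7778, p* = 22.6667.
With the tax, the buyer price exceeds the seller price by 8: (41 − 6.6q) − (6 + 6q) = 8 → q' = 2.1429.
Δq = 2.7778 − 2.1429 = 0.6349; the wedge equals the tax, 8.
DWL = ½ × 0.6349 × 8 = $2.54.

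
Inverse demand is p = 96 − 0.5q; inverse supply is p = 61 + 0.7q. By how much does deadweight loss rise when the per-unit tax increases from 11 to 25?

210

Competitive equilibrium: 96 − 0.5q = 61 + 0.7q → q* = 29.1667, p* = 81.4167.
For a per-unit tax t: Δq = t/1.2, so DWL = ½·t·(t/1.2) = t²/2.4.
At t = 11: DWL = 50.417. At t = 25: DWL = 260.417.
Increase = 260.417 − 50.417 = 210.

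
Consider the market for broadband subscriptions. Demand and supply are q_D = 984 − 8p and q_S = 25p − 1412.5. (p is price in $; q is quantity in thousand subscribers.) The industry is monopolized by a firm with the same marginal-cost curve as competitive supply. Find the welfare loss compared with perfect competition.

$2489.74 thousand

In inverse form: demand p = 123 − 0.125q, supply p = 56.5 + 0.04q.
Competitive equilibrium: 123 − 0.125q = 56.5 + 0.04q → q* = 403.0303, p* = 72.6212.
Marginal revenue: MR = 123 − 0.25q. Set MR = MC: 123 − 0.25q = 56.5 + 0.04q → q_m = 229.3103.
Price p_m = 123 − 0.125·229.3103 = 94.3362; MC(q_m) = 56.5 + 0.04·229.3103 = 65.6724.
Competitive q* = 403.0303, so Δq = 173.72; wedge = 94.3362 − 65.6724 = 28.6638.
Deadweight loss = ½ × 173.72 × 28.6638 = $2489.74 thousand.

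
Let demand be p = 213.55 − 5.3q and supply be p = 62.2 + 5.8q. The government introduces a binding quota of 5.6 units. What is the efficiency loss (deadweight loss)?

358.33

Competitive equilibrium: 213.55 − 5.3q = 62.2 + 5.8q → q* = 13.6351, p* = 141.2838.
At q = 5.6: demand price = 213.55 − 5.3·5.6 = 183.87; supply price = 62.2 + 5.8·5.6 = 94.68.
Δq = 13.6351 − 5.6 = 8.0351; wedge = 183.87 − 94.68 = 89.19.
Welfare loss = ½ × 8.0351 × 89.19 = 358.33.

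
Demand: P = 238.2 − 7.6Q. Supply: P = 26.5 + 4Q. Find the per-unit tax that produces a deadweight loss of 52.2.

34.8

Competitive equilibrium: 238.2 − 7.6Q = 26.5 + 4Q → Q* = 18.25, P* = 99.5.
A tax t gives ΔQ = t/11.6 and wedge t, so DWL = t²/23.2.
t²/23.2 = 52.2 → t² = 1211.04 → t = 34.8.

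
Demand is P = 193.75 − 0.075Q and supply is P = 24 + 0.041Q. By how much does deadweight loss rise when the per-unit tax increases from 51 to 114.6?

45397.24

Competitive equilibrium: 193.75 − 0.075Q = 24 + 0.041Q → Q* = 1463.3621, P* = 83.9978.
For a per-unit tax t: ΔQ = t/0.116, so DWL = ½·t·(t/0.116) = t²/0.232.
At t = 51: DWL = 11211.207. At t = 114.6: DWL = 56608.448.
Increase = 56608.448 − 11211.207 = 45397.24.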